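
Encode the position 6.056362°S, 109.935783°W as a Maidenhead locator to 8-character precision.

Shift to the Maidenhead origin (180°W, 90°S): lon 70.06422, lat 83.94364.
Field: lon ⌊70.06422/20⌋ = 3 → D; lat ⌊83.94364/10⌋ = 8 → I.
Square: lon ⌊10.06422/2⌋ = 5; lat ⌊3.94364/1⌋ = 3.
Subsquare: lon ⌊0.06422/0.0833333⌋ = 0 → a; lat ⌊0.94364/0.0416667⌋ = 22 → w.
Extended square: lon ⌊0.06422/0.00833333⌋ = 7; lat ⌊0.02697/0.00416667⌋ = 6.

DI53aw76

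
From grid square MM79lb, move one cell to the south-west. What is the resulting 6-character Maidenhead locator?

MM79ka

Longitude subsquare l = 11; −1 → 10 = k.
Latitude subsquare b = 1; −1 → 0 = a.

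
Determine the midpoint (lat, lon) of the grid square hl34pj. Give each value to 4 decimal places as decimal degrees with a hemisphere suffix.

24.3958° N, 32.7083° W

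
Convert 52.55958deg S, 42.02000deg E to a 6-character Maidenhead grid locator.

LD17ak

Offset from 180°W / 90°S: lon 222.0200°, lat 37.4404°.
Field (20°×10°, letters A–R): 222.0200/20 → 11 → L, 37.4404/10 → 3 → D; chars LD.
Square (2°×1°, digits 0–9): 2.0200/2 → 1, 7.4404/1 → 7; chars 17.
Subsquare (5′×2.5′, letters a–x): 0.0200/0.0833333 → 0 → a, 0.4404/0.0416667 → 10 → k; chars ak.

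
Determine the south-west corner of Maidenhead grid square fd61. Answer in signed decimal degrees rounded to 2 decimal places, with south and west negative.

Field F=5, D=3: +5·20° lon, +3·10° lat → SW at lon -80°, lat -60°.
Square 6, 1: +6·2° lon, +1·1° lat → SW at lon -68°, lat -59°.
latitude -59.00, longitude -68.00.

-59.00, -68.00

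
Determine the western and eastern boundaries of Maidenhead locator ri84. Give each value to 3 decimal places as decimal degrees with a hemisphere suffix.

176.000° E, 178.000° E

Field R=17, I=8: +17·20° lon, +8·10° lat → SW at lon 160°, lat -10°.
Square 8, 4: +8·2° lon, +4·1° lat → SW at lon 176°, lat -6°.
Cell spans 2° lon × 1° lat.
west 176.000° E, east 178.000° E.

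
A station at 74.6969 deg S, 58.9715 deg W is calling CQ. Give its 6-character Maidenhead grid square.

Offset from 180°W / 90°S: lon 121.0285°, lat 15.3031°.
Field (20°×10°, letters A–R): lon ⌊121.0285/20⌋ = 6 → G; lat ⌊15.3031/10⌋ = 1 → B.
Square (2°×1°, digits 0–9): lon ⌊1.0285/2⌋ = 0; lat ⌊5.3031/1⌋ = 5.
Subsquare (5′×2.5′, letters a–x): lon ⌊1.0285/0.0833333⌋ = 12 → m; lat ⌊0.3031/0.0416667⌋ = 7 → h.

GB05mh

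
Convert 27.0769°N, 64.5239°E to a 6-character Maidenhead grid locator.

Shift to the Maidenhead origin (180°W, 90°S): lon 244.5239, lat 117.0769.
Field (20°×10°, letters A–R): lon ⌊244.5239/20⌋ = 12 → M; lat ⌊117.0769/10⌋ = 11 → L.
Square (2°×1°, digits 0–9): lon ⌊4.5239/2⌋ = 2; lat ⌊7.0769/1⌋ = 7.
Subsquare (5′×2.5′, letters a–x): lon ⌊0.5239/0.0833333⌋ = 6 → g; lat ⌊0.0769/0.0416667⌋ = 1 → b.

ML27gb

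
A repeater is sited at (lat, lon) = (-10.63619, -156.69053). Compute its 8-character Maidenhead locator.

Shift to the Maidenhead origin (180°W, 90°S): lon 23.30947, lat 79.36381.
Field: 23.30947/20 → 1 → B, 79.36381/10 → 7 → H; chars BH.
Square: 3.30947/2 → 1, 9.36381/1 → 9; chars 19.
Subsquare: 1.30947/0.0833333 → 15 → p, 0.36381/0.0416667 → 8 → i; chars pi.
Extended square: 0.05947/0.00833333 → 7, 0.03048/0.00416667 → 7; chars 77.

BH19pi77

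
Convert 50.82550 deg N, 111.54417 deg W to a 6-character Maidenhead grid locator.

DO40ft

Add 180° to longitude and 90° to latitude: 68.4558, 140.8255.
Field: 68.4558/20 → 3 → D, 140.8255/10 → 14 → O; chars DO.
Square: 8.4558/2 → 4, 0.8255/1 → 0; chars 40.
Subsquare: 0.4558/0.0833333 → 5 → f, 0.8255/0.0416667 → 19 → t; chars ft.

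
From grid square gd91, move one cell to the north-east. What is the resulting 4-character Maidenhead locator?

HD02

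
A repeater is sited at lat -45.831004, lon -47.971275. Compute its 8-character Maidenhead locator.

Add 180° to longitude and 90° to latitude: 132.02873, 44.16900.
Field: lon ⌊132.02873/20⌋ = 6 → G; lat ⌊44.16900/10⌋ = 4 → E.
Square: lon ⌊12.02873/2⌋ = 6; lat ⌊4.16900/1⌋ = 4.
Subsquare: lon ⌊0.02873/0.0833333⌋ = 0 → a; lat ⌊0.16900/0.0416667⌋ = 4 → e.
Extended square: lon ⌊0.02873/0.00833333⌋ = 3; lat ⌊0.00233/0.00416667⌋ = 0.

GE64ae30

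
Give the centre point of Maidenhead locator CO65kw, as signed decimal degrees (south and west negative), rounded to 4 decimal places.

55.9375, -127.1250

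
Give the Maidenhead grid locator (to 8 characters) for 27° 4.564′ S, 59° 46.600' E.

LG92vw31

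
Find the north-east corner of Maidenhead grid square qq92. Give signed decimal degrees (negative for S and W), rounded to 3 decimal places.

73.000, 160.000

Field Q=16, Q=16: +16·20° lon, +16·10° lat → SW at lon 140°, lat 70°.
Square 9, 2: +9·2° lon, +2·1° lat → SW at lon 158°, lat 72°.
Cell spans 2° lon × 1° lat. NE corner is SW corner plus one full cell.
latitude 73.000, longitude 160.000.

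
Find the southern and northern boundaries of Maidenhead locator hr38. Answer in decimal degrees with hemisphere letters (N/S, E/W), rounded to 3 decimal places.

Field H=7, R=17: +7·20° lon, +17·10° lat → SW at lon -40°, lat 80°.
Square 3, 8: +3·2° lon, +8·1° lat → SW at lon -34°, lat 88°.
Cell spans 2° lon × 1° lat.
south 88.000° N, north 89.000° N.

88.000° N, 89.000° N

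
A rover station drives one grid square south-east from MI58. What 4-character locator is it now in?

MI67

Longitude square 5; +1 → 6.
Latitude square 8; −1 → 7.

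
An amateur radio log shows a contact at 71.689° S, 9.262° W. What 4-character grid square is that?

IB58

Shift to the Maidenhead origin (180°W, 90°S): lon 170.74, lat 18.31.
Field: lon ⌊170.74/20⌋ = 8 → I; lat ⌊18.31/10⌋ = 1 → B.
Square: lon ⌊10.74/2⌋ = 5; lat ⌊8.31/1⌋ = 8.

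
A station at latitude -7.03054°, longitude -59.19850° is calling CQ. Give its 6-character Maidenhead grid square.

Add 180° to longitude and 90° to latitude: 120.8015, 82.9695.
Field (20°×10°, letters A–R): 120.8015/20 → 6 → G, 82.9695/10 → 8 → I; chars GI.
Square (2°×1°, digits 0–9): 0.8015/2 → 0, 2.9695/1 → 2; chars 02.
Subsquare (5′×2.5′, letters a–x): 0.8015/0.0833333 → 9 → j, 0.9695/0.0416667 → 23 → x; chars jx.

GI02jx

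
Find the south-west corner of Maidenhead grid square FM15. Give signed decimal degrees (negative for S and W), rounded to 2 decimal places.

35.00, -78.00

Field F=5, M=12: +5·20° lon, +12·10° lat → SW at lon -80°, lat 30°.
Square 1, 5: +1·2° lon, +5·1° lat → SW at lon -78°, lat 35°.
latitude 35.00, longitude -78.00.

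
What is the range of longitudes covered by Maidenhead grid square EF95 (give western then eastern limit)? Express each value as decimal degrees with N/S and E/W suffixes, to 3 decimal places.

82.000° W, 80.000° W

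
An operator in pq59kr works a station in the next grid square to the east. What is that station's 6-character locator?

PQ59lr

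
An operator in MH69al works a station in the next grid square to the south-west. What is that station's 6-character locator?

Longitude subsquare a = 0; −1 → -1, wraps to 23 = x, carry into square.
Longitude square 6; −1 → 5.
Latitude subsquare l = 11; −1 → 10 = k.

MH59xk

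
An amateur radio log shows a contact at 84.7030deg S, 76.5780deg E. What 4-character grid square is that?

Shift to the Maidenhead origin (180°W, 90°S): lon 256.58, lat 5.30.
Field: 256.58/20 → 12 → M, 5.30/10 → 0 → A; chars MA.
Square: 16.58/2 → 8, 5.30/1 → 5; chars 85.

MA85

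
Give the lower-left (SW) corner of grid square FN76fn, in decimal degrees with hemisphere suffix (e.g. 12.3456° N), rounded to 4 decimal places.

Field F=5, N=13: +5·20° lon, +13·10° lat → SW at lon -80°, lat 40°.
Square 7, 6: +7·2° lon, +6·1° lat → SW at lon -66°, lat 46°.
Subsquare f=5, n=13: +5·0.0833333° lon, +13·0.0416667° lat → SW at lon -65.5833°, lat 46.5417°.
latitude 46.5417° N, longitude 65.5833° W.

46.5417° N, 65.5833° W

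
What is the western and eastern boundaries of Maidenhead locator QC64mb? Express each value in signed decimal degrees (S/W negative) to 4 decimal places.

Field Q=16, C=2: +16·20° lon, +2·10° lat → SW at lon 140°, lat -70°.
Square 6, 4: +6·2° lon, +4·1° lat → SW at lon 152°, lat -66°.
Subsquare m=12, b=1: +12·0.0833333° lon, +1·0.0416667° lat → SW at lon 153°, lat -65.9583°.
Cell spans 0.0833333° lon × 0.0416667° lat.
west 153.0000, east 153.0833.

153.0000, 153.0833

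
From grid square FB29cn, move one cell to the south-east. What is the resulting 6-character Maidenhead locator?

Longitude subsquare c = 2; +1 → 3 = d.
Latitude subsquare n = 13; −1 → 12 = m.

FB29dm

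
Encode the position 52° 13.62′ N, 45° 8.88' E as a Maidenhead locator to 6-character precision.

LO22nf

Add 180° to longitude and 90° to latitude: 225.1480, 142.2270.
Field: lon ⌊225.1480/20⌋ = 11 → L; lat ⌊142.2270/10⌋ = 14 → O.
Square: lon ⌊5.1480/2⌋ = 2; lat ⌊2.2270/1⌋ = 2.
Subsquare: lon ⌊1.1480/0.0833333⌋ = 13 → n; lat ⌊0.2270/0.0416667⌋ = 5 → f.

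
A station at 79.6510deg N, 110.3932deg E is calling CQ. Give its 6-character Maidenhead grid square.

OQ59ep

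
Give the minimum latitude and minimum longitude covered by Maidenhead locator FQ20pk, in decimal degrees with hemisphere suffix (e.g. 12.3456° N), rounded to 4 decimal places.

70.4167° N, 74.7500° W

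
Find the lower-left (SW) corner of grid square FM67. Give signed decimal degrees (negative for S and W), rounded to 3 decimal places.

37.000, -68.000

Field F=5, M=12: +5·20° lon, +12·10° lat → SW at lon -80°, lat 30°.
Square 6, 7: +6·2° lon, +7·1° lat → SW at lon -68°, lat 37°.
latitude 37.000, longitude -68.000.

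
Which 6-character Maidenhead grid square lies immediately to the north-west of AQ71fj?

AQ71ek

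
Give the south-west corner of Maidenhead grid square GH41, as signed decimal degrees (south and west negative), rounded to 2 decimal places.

-19.00, -52.00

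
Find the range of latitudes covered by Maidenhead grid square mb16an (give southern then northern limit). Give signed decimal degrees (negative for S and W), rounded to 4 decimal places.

-73.4583, -73.4167

Field M=12, B=1: +12·20° lon, +1·10° lat → SW at lon 60°, lat -80°.
Square 1, 6: +1·2° lon, +6·1° lat → SW at lon 62°, lat -74°.
Subsquare a=0, n=13: +0·0.0833333° lon, +13·0.0416667° lat → SW at lon 62°, lat -73.4583°.
Cell spans 0.0833333° lon × 0.0416667° lat.
south -73.4583, north -73.4167.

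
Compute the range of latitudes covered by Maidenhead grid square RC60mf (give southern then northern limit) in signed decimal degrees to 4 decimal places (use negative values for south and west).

Field R=17, C=2: +17·20° lon, +2·10° lat → SW at lon 160°, lat -70°.
Square 6, 0: +6·2° lon, +0·1° lat → SW at lon 172°, lat -70°.
Subsquare m=12, f=5: +12·0.0833333° lon, +5·0.0416667° lat → SW at lon 173°, lat -69.7917°.
Cell spans 0.0833333° lon × 0.0416667° lat.
south -69.7917, north -69.7500.

-69.7917, -69.7500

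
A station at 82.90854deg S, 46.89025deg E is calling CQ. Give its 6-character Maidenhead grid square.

Shift to the Maidenhead origin (180°W, 90°S): lon 226.8903, lat 7.0915.
Field: lon ⌊226.8903/20⌋ = 11 → L; lat ⌊7.0915/10⌋ = 0 → A.
Square: lon ⌊6.8903/2⌋ = 3; lat ⌊7.0915/1⌋ = 7.
Subsquare: lon ⌊0.8903/0.0833333⌋ = 10 → k; lat ⌊0.0915/0.0416667⌋ = 2 → c.

LA37kc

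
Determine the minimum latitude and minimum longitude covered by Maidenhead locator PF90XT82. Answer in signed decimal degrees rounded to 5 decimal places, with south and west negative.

-39.20000, 139.98333

Field P=15, F=5: +15·20° lon, +5·10° lat → SW at lon 120°, lat -40°.
Square 9, 0: +9·2° lon, +0·1° lat → SW at lon 138°, lat -40°.
Subsquare x=23, t=19: +23·0.0833333° lon, +19·0.0416667° lat → SW at lon 139.917°, lat -39.2083°.
Extended square 8, 2: +8·0.00833333° lon, +2·0.00416667° lat → SW at lon 139.983°, lat -39.2°.
latitude -39.20000, longitude 139.98333.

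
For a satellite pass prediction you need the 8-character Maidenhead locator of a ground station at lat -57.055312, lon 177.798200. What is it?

RD82vw56

Add 180° to longitude and 90° to latitude: 357.79820, 32.94469.
Field: lon ⌊357.79820/20⌋ = 17 → R; lat ⌊32.94469/10⌋ = 3 → D.
Square: lon ⌊17.79820/2⌋ = 8; lat ⌊2.94469/1⌋ = 2.
Subsquare: lon ⌊1.79820/0.0833333⌋ = 21 → v; lat ⌊0.94469/0.0416667⌋ = 22 → w.
Extended square: lon ⌊0.04820/0.00833333⌋ = 5; lat ⌊0.02802/0.00416667⌋ = 6.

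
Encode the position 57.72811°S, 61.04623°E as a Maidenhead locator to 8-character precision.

MD02mg55

Shift to the Maidenhead origin (180°W, 90°S): lon 241.04623, lat 32.27189.
Field (20°×10°, letters A–R): lon ⌊241.04623/20⌋ = 12 → M; lat ⌊32.27189/10⌋ = 3 → D.
Square (2°×1°, digits 0–9): lon ⌊1.04623/2⌋ = 0; lat ⌊2.27189/1⌋ = 2.
Subsquare (5′×2.5′, letters a–x): lon ⌊1.04623/0.0833333⌋ = 12 → m; lat ⌊0.27189/0.0416667⌋ = 6 → g.
Extended square (30″×15″, digits 0–9): lon ⌊0.04623/0.00833333⌋ = 5; lat ⌊0.02189/0.00416667⌋ = 5.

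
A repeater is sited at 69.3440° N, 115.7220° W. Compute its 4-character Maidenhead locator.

DP29

Add 180° to longitude and 90° to latitude: 64.28, 159.34.
Field (20°×10°, letters A–R): 64.28/20 → 3 → D, 159.34/10 → 15 → P; chars DP.
Square (2°×1°, digits 0–9): 4.28/2 → 2, 9.34/1 → 9; chars 29.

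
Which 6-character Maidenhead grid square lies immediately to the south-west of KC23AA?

KC12xx

Longitude subsquare a = 0; −1 → -1, wraps to 23 = x, carry into square.
Longitude square 2; −1 → 1.
Latitude subsquare a = 0; −1 → -1, wraps to 23 = x, carry into square.
Latitude square 3; −1 → 2.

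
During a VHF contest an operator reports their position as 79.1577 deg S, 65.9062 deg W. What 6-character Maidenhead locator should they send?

Add 180° to longitude and 90° to latitude: 114.0938, 10.8423.
Field: lon ⌊114.0938/20⌋ = 5 → F; lat ⌊10.8423/10⌋ = 1 → B.
Square: lon ⌊14.0938/2⌋ = 7; lat ⌊0.8423/1⌋ = 0.
Subsquare: lon ⌊0.0938/0.0833333⌋ = 1 → b; lat ⌊0.8423/0.0416667⌋ = 20 → u.

FB70bu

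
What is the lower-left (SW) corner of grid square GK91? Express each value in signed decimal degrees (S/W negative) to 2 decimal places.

11.00, -42.00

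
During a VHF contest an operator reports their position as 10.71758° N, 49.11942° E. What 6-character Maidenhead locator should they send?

LK40nr

Add 180° to longitude and 90° to latitude: 229.1194, 100.7176.
Field: 229.1194/20 → 11 → L, 100.7176/10 → 10 → K; chars LK.
Square: 9.1194/2 → 4, 0.7176/1 → 0; chars 40.
Subsquare: 1.1194/0.0833333 → 13 → n, 0.7176/0.0416667 → 17 → r; chars nr.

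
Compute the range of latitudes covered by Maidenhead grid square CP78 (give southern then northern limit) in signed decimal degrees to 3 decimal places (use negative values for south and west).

Field C=2, P=15: +2·20° lon, +15·10° lat → SW at lon -140°, lat 60°.
Square 7, 8: +7·2° lon, +8·1° lat → SW at lon -126°, lat 68°.
Cell spans 2° lon × 1° lat.
south 68.000, north 69.000.

68.000, 69.000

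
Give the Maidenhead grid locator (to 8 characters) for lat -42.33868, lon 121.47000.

Add 180° to longitude and 90° to latitude: 301.47000, 47.66132.
Field: 301.47000/20 → 15 → P, 47.66132/10 → 4 → E; chars PE.
Square: 1.47000/2 → 0, 7.66132/1 → 7; chars 07.
Subsquare: 1.47000/0.0833333 → 17 → r, 0.66132/0.0416667 → 15 → p; chars rp.
Extended square: 0.05333/0.00833333 → 6, 0.03632/0.00416667 → 8; chars 68.

PE07rp68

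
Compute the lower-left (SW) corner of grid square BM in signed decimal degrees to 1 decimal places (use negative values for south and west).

Field B=1, M=12: +1·20° lon, +12·10° lat → SW at lon -160°, lat 30°.
latitude 30.0, longitude -160.0.

30.0, -160.0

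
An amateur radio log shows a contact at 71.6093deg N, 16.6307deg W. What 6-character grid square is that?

IQ11qo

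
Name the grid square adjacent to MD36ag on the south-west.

MD26xf

Longitude subsquare a = 0; −1 → -1, wraps to 23 = x, carry into square.
Longitude square 3; −1 → 2.
Latitude subsquare g = 6; −1 → 5 = f.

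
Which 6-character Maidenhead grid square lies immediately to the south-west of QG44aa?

Longitude subsquare a = 0; −1 → -1, wraps to 23 = x, carry into square.
Longitude square 4; −1 → 3.
Latitude subsquare a = 0; −1 → -1, wraps to 23 = x, carry into square.
Latitude square 4; −1 → 3.

QG33xx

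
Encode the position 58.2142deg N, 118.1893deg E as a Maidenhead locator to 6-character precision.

OO98cf

Shift to the Maidenhead origin (180°W, 90°S): lon 298.1893, lat 148.2142.
Field (20°×10°, letters A–R): lon ⌊298.1893/20⌋ = 14 → O; lat ⌊148.2142/10⌋ = 14 → O.
Square (2°×1°, digits 0–9): lon ⌊18.1893/2⌋ = 9; lat ⌊8.2142/1⌋ = 8.
Subsquare (5′×2.5′, letters a–x): lon ⌊0.1893/0.0833333⌋ = 2 → c; lat ⌊0.2142/0.0416667⌋ = 5 → f.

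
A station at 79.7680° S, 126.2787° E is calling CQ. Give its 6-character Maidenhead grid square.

PB30df

Shift to the Maidenhead origin (180°W, 90°S): lon 306.2787, lat 10.2320.
Field: lon ⌊306.2787/20⌋ = 15 → P; lat ⌊10.2320/10⌋ = 1 → B.
Square: lon ⌊6.2787/2⌋ = 3; lat ⌊0.2320/1⌋ = 0.
Subsquare: lon ⌊0.2787/0.0833333⌋ = 3 → d; lat ⌊0.2320/0.0416667⌋ = 5 → f.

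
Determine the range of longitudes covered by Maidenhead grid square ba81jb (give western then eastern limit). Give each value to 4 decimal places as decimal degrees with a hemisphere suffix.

143.2500° W, 143.1667° W

Field B=1, A=0: +1·20° lon, +0·10° lat → SW at lon -160°, lat -90°.
Square 8, 1: +8·2° lon, +1·1° lat → SW at lon -144°, lat -89°.
Subsquare j=9, b=1: +9·0.0833333° lon, +1·0.0416667° lat → SW at lon -143.25°, lat -88.9583°.
Cell spans 0.0833333° lon × 0.0416667° lat.
west 143.2500° W, east 143.1667° W.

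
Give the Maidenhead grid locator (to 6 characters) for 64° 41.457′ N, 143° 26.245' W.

BP84gq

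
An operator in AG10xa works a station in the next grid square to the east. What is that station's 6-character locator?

AG20aa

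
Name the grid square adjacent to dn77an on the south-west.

Longitude subsquare a = 0; −1 → -1, wraps to 23 = x, carry into square.
Longitude square 7; −1 → 6.
Latitude subsquare n = 13; −1 → 12 = m.

DN67xm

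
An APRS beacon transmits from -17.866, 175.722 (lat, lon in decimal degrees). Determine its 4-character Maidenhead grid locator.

Add 180° to longitude and 90° to latitude: 355.72, 72.13.
Field: lon ⌊355.72/20⌋ = 17 → R; lat ⌊72.13/10⌋ = 7 → H.
Square: lon ⌊15.72/2⌋ = 7; lat ⌊2.13/1⌋ = 2.

RH72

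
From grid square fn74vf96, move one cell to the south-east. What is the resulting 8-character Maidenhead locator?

FN74wf05

Longitude extended square 9; +1 → 10, wraps to 0, carry into subsquare.
Longitude subsquare v = 21; +1 → 22 = w.
Latitude extended square 6; −1 → 5.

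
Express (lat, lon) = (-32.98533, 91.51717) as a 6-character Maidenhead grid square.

Shift to the Maidenhead origin (180°W, 90°S): lon 271.5172, lat 57.0147.
Field: lon ⌊271.5172/20⌋ = 13 → N; lat ⌊57.0147/10⌋ = 5 → F.
Square: lon ⌊11.5172/2⌋ = 5; lat ⌊7.0147/1⌋ = 7.
Subsquare: lon ⌊1.5172/0.0833333⌋ = 18 → s; lat ⌊0.0147/0.0416667⌋ = 0 → a.

NF57sa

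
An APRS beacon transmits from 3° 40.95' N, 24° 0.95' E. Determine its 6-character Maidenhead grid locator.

Add 180° to longitude and 90° to latitude: 204.0158, 93.6825.
Field (20°×10°, letters A–R): lon ⌊204.0158/20⌋ = 10 → K; lat ⌊93.6825/10⌋ = 9 → J.
Square (2°×1°, digits 0–9): lon ⌊4.0158/2⌋ = 2; lat ⌊3.6825/1⌋ = 3.
Subsquare (5′×2.5′, letters a–x): lon ⌊0.0158/0.0833333⌋ = 0 → a; lat ⌊0.6825/0.0416667⌋ = 16 → q.

KJ23aq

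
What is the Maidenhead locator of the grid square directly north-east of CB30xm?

CB40an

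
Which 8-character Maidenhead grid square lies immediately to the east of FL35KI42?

FL35ki52

Longitude extended square 4; +1 → 5.
The latitude characters are unchanged.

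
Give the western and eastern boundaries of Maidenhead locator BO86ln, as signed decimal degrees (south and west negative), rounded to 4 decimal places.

Field B=1, O=14: +1·20° lon, +14·10° lat → SW at lon -160°, lat 50°.
Square 8, 6: +8·2° lon, +6·1° lat → SW at lon -144°, lat 56°.
Subsquare l=11, n=13: +11·0.0833333° lon, +13·0.0416667° lat → SW at lon -143.083°, lat 56.5417°.
Cell spans 0.0833333° lon × 0.0416667° lat.
west -143.0833, east -143.0000.

-143.0833, -143.0000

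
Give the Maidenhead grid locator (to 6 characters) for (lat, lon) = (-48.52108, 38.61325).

KE91hl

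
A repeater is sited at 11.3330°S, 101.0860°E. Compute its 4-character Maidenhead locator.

Add 180° to longitude and 90° to latitude: 281.09, 78.67.
Field: lon ⌊281.09/20⌋ = 14 → O; lat ⌊78.67/10⌋ = 7 → H.
Square: lon ⌊1.09/2⌋ = 0; lat ⌊8.67/1⌋ = 8.

OH08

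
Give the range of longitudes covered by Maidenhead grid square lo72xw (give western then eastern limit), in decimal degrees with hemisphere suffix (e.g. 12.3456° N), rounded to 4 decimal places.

55.9167° E, 56.0000° E

Field L=11, O=14: +11·20° lon, +14·10° lat → SW at lon 40°, lat 50°.
Square 7, 2: +7·2° lon, +2·1° lat → SW at lon 54°, lat 52°.
Subsquare x=23, w=22: +23·0.0833333° lon, +22·0.0416667° lat → SW at lon 55.9167°, lat 52.9167°.
Cell spans 0.0833333° lon × 0.0416667° lat.
west 55.9167° E, east 56.0000° E.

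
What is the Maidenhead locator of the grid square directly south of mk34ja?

MK33jx

Latitude subsquare a = 0; −1 → -1, wraps to 23 = x, carry into square.
Latitude square 4; −1 → 3.
The longitude characters are unchanged.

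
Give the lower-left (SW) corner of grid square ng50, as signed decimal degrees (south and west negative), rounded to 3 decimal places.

Field N=13, G=6: +13·20° lon, +6·10° lat → SW at lon 80°, lat -30°.
Square 5, 0: +5·2° lon, +0·1° lat → SW at lon 90°, lat -30°.
latitude -30.000, longitude 90.000.

-30.000, 90.000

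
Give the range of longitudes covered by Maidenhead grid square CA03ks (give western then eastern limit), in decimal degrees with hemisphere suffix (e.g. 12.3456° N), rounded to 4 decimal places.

Field C=2, A=0: +2·20° lon, +0·10° lat → SW at lon -140°, lat -90°.
Square 0, 3: +0·2° lon, +3·1° lat → SW at lon -140°, lat -87°.
Subsquare k=10, s=18: +10·0.0833333° lon, +18·0.0416667° lat → SW at lon -139.167°, lat -86.25°.
Cell spans 0.0833333° lon × 0.0416667° lat.
west 139.1667° W, east 139.0833° W.

139.1667° W, 139.0833° W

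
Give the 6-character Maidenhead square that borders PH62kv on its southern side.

PH62ku

Latitude subsquare v = 21; −1 → 20 = u.
The longitude characters are unchanged.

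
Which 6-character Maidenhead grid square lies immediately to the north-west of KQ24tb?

KQ24sc

Longitude subsquare t = 19; −1 → 18 = s.
Latitude subsquare b = 1; +1 → 2 = c.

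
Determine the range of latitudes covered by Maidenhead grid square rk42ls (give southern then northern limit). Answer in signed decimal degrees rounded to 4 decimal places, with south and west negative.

12.7500, 12.7917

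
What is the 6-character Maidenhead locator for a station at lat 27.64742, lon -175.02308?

Add 180° to longitude and 90° to latitude: 4.9769, 117.6474.
Field: 4.9769/20 → 0 → A, 117.6474/10 → 11 → L; chars AL.
Square: 4.9769/2 → 2, 7.6474/1 → 7; chars 27.
Subsquare: 0.9769/0.0833333 → 11 → l, 0.6474/0.0416667 → 15 → p; chars lp.

AL27lp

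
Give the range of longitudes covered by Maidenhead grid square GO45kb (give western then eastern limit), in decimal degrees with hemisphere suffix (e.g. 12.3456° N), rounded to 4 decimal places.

51.1667° W, 51.0833° W

Field G=6, O=14: +6·20° lon, +14·10° lat → SW at lon -60°, lat 50°.
Square 4, 5: +4·2° lon, +5·1° lat → SW at lon -52°, lat 55°.
Subsquare k=10, b=1: +10·0.0833333° lon, +1·0.0416667° lat → SW at lon -51.1667°, lat 55.0417°.
Cell spans 0.0833333° lon × 0.0416667° lat.
west 51.1667° W, east 51.0833° W.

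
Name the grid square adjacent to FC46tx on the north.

FC47ta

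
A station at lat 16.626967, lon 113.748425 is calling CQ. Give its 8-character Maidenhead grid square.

Shift to the Maidenhead origin (180°W, 90°S): lon 293.74842, lat 106.62697.
Field (20°×10°, letters A–R): 293.74842/20 → 14 → O, 106.62697/10 → 10 → K; chars OK.
Square (2°×1°, digits 0–9): 13.74842/2 → 6, 6.62697/1 → 6; chars 66.
Subsquare (5′×2.5′, letters a–x): 1.74842/0.0833333 → 20 → u, 0.62697/0.0416667 → 15 → p; chars up.
Extended square (30″×15″, digits 0–9): 0.08176/0.00833333 → 9, 0.00197/0.00416667 → 0; chars 90.

OK66up90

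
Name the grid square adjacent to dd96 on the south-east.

Longitude square 9; +1 → 10, wraps to 0, carry into field.
Longitude field D = 3; +1 → 4 = E.
Latitude square 6; −1 → 5.

ED05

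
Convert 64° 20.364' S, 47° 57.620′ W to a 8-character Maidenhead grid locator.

GC65ap48

Shift to the Maidenhead origin (180°W, 90°S): lon 132.03967, lat 25.66060.
Field: 132.03967/20 → 6 → G, 25.66060/10 → 2 → C; chars GC.
Square: 12.03967/2 → 6, 5.66060/1 → 5; chars 65.
Subsquare: 0.03967/0.0833333 → 0 → a, 0.66060/0.0416667 → 15 → p; chars ap.
Extended square: 0.03967/0.00833333 → 4, 0.03560/0.00416667 → 8; chars 48.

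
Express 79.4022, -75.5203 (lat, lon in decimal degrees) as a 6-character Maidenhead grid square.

FQ29fj

Shift to the Maidenhead origin (180°W, 90°S): lon 104.4797, lat 169.4022.
Field (20°×10°, letters A–R): 104.4797/20 → 5 → F, 169.4022/10 → 16 → Q; chars FQ.
Square (2°×1°, digits 0–9): 4.4797/2 → 2, 9.4022/1 → 9; chars 29.
Subsquare (5′×2.5′, letters a–x): 0.4797/0.0833333 → 5 → f, 0.4022/0.0416667 → 9 → j; chars fj.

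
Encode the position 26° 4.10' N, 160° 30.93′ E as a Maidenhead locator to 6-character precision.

RL06gb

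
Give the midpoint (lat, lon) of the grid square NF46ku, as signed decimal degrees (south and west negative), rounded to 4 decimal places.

-33.1458, 88.8750

Field N=13, F=5: +13·20° lon, +5·10° lat → SW at lon 80°, lat -40°.
Square 4, 6: +4·2° lon, +6·1° lat → SW at lon 88°, lat -34°.
Subsquare k=10, u=20: +10·0.0833333° lon, +20·0.0416667° lat → SW at lon 88.8333°, lat -33.1667°.
Cell spans 0.0833333° lon × 0.0416667° lat. Centre is SW corner plus half of each.
latitude -33.1458, longitude 88.8750.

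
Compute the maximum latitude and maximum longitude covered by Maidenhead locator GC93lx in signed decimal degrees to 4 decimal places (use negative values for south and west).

-66.0000, -41.0000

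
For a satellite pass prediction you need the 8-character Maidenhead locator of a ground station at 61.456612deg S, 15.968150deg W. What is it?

Add 180° to longitude and 90° to latitude: 164.03185, 28.54339.
Field: 164.03185/20 → 8 → I, 28.54339/10 → 2 → C; chars IC.
Square: 4.03185/2 → 2, 8.54339/1 → 8; chars 28.
Subsquare: 0.03185/0.0833333 → 0 → a, 0.54339/0.0416667 → 13 → n; chars an.
Extended square: 0.03185/0.00833333 → 3, 0.00172/0.00416667 → 0; chars 30.

IC28an30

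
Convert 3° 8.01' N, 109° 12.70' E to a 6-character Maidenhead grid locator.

Offset from 180°W / 90°S: lon 289.2117°, lat 93.1335°.
Field (20°×10°, letters A–R): 289.2117/20 → 14 → O, 93.1335/10 → 9 → J; chars OJ.
Square (2°×1°, digits 0–9): 9.2117/2 → 4, 3.1335/1 → 3; chars 43.
Subsquare (5′×2.5′, letters a–x): 1.2117/0.0833333 → 14 → o, 0.1335/0.0416667 → 3 → d; chars od.

OJ43od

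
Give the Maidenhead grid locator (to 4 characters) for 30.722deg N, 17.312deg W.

IM10

Add 180° to longitude and 90° to latitude: 162.69, 120.72.
Field: lon ⌊162.69/20⌋ = 8 → I; lat ⌊120.72/10⌋ = 12 → M.
Square: lon ⌊2.69/2⌋ = 1; lat ⌊0.72/1⌋ = 0.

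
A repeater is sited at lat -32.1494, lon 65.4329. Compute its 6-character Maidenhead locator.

Offset from 180°W / 90°S: lon 245.4329°, lat 57.8506°.
Field: 245.4329/20 → 12 → M, 57.8506/10 → 5 → F; chars MF.
Square: 5.4329/2 → 2, 7.8506/1 → 7; chars 27.
Subsquare: 1.4329/0.0833333 → 17 → r, 0.8506/0.0416667 → 20 → u; chars ru.

MF27ru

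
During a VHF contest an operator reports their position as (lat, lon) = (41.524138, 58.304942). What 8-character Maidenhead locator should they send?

LN91dm65

Shift to the Maidenhead origin (180°W, 90°S): lon 238.30494, lat 131.52414.
Field: 238.30494/20 → 11 → L, 131.52414/10 → 13 → N; chars LN.
Square: 18.30494/2 → 9, 1.52414/1 → 1; chars 91.
Subsquare: 0.30494/0.0833333 → 3 → d, 0.52414/0.0416667 → 12 → m; chars dm.
Extended square: 0.05494/0.00833333 → 6, 0.02414/0.00416667 → 5; chars 65.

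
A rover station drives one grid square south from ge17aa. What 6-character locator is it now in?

GE16ax

Latitude subsquare a = 0; −1 → -1, wraps to 23 = x, carry into square.
Latitude square 7; −1 → 6.
The longitude characters are unchanged.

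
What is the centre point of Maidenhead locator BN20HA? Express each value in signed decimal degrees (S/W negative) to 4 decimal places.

40.0208, -155.3750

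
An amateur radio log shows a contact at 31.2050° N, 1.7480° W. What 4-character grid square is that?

IM91

Offset from 180°W / 90°S: lon 178.25°, lat 121.20°.
Field (20°×10°, letters A–R): lon ⌊178.25/20⌋ = 8 → I; lat ⌊121.20/10⌋ = 12 → M.
Square (2°×1°, digits 0–9): lon ⌊18.25/2⌋ = 9; lat ⌊1.20/1⌋ = 1.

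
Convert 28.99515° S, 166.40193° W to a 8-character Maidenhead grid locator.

Shift to the Maidenhead origin (180°W, 90°S): lon 13.59807, lat 61.00485.
Field: 13.59807/20 → 0 → A, 61.00485/10 → 6 → G; chars AG.
Square: 13.59807/2 → 6, 1.00485/1 → 1; chars 61.
Subsquare: 1.59807/0.0833333 → 19 → t, 0.00485/0.0416667 → 0 → a; chars ta.
Extended square: 0.01474/0.00833333 → 1, 0.00485/0.00416667 → 1; chars 11.

AG61ta11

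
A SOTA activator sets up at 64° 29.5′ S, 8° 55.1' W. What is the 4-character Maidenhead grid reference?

IC55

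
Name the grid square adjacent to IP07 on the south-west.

HP96

Longitude square 0; −1 → -1, wraps to 9, carry into field.
Longitude field I = 8; −1 → 7 = H.
Latitude square 7; −1 → 6.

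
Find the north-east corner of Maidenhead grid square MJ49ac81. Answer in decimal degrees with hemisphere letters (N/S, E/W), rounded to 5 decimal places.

Field M=12, J=9: +12·20° lon, +9·10° lat → SW at lon 60°, lat 0°.
Square 4, 9: +4·2° lon, +9·1° lat → SW at lon 68°, lat 9°.
Subsquare a=0, c=2: +0·0.0833333° lon, +2·0.0416667° lat → SW at lon 68°, lat 9.08333°.
Extended square 8, 1: +8·0.00833333° lon, +1·0.00416667° lat → SW at lon 68.0667°, lat 9.0875°.
Cell spans 0.00833333° lon × 0.00416667° lat. NE corner is SW corner plus one full cell.
latitude 9.09167° N, longitude 68.07500° E.

9.09167° N, 68.07500° E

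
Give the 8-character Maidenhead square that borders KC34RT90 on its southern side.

Latitude extended square 0; −1 → -1, wraps to 9, carry into subsquare.
Latitude subsquare t = 19; −1 → 18 = s.
The longitude characters are unchanged.

KC34rs99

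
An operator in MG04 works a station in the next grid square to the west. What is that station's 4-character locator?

Longitude square 0; −1 → -1, wraps to 9, carry into field.
Longitude field M = 12; −1 → 11 = L.
The latitude characters are unchanged.

LG94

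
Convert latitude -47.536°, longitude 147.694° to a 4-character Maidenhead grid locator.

Shift to the Maidenhead origin (180°W, 90°S): lon 327.69, lat 42.46.
Field (20°×10°, letters A–R): 327.69/20 → 16 → Q, 42.46/10 → 4 → E; chars QE.
Square (2°×1°, digits 0–9): 7.69/2 → 3, 2.46/1 → 2; chars 32.

QE32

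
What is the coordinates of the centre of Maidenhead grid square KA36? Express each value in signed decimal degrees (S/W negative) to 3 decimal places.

-83.500, 27.000

Field K=10, A=0: +10·20° lon, +0·10° lat → SW at lon 20°, lat -90°.
Square 3, 6: +3·2° lon, +6·1° lat → SW at lon 26°, lat -84°.
Cell spans 2° lon × 1° lat. Centre is SW corner plus half of each.
latitude -83.500, longitude 27.000.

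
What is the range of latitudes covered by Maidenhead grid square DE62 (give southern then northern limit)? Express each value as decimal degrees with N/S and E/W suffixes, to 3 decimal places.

48.000° S, 47.000° S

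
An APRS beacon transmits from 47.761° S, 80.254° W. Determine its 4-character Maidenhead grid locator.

Shift to the Maidenhead origin (180°W, 90°S): lon 99.75, lat 42.24.
Field (20°×10°, letters A–R): lon ⌊99.75/20⌋ = 4 → E; lat ⌊42.24/10⌋ = 4 → E.
Square (2°×1°, digits 0–9): lon ⌊19.75/2⌋ = 9; lat ⌊2.24/1⌋ = 2.

EE92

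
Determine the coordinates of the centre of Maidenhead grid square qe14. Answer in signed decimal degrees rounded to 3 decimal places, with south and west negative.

-45.500, 143.000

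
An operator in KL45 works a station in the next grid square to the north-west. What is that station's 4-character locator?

Longitude square 4; −1 → 3.
Latitude square 5; +1 → 6.

KL36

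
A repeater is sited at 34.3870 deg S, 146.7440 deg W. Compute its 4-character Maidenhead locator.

Shift to the Maidenhead origin (180°W, 90°S): lon 33.26, lat 55.61.
Field: lon ⌊33.26/20⌋ = 1 → B; lat ⌊55.61/10⌋ = 5 → F.
Square: lon ⌊13.26/2⌋ = 6; lat ⌊5.61/1⌋ = 5.

BF65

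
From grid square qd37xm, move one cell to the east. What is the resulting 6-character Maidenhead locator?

QD47am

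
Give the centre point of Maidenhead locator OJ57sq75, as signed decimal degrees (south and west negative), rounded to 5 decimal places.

Field O=14, J=9: +14·20° lon, +9·10° lat → SW at lon 100°, lat 0°.
Square 5, 7: +5·2° lon, +7·1° lat → SW at lon 110°, lat 7°.
Subsquare s=18, q=16: +18·0.0833333° lon, +16·0.0416667° lat → SW at lon 111.5°, lat 7.66667°.
Extended square 7, 5: +7·0.00833333° lon, +5·0.00416667° lat → SW at lon 111.558°, lat 7.6875°.
Cell spans 0.00833333° lon × 0.00416667° lat. Centre is SW corner plus half of each.
latitude 7.68958, longitude 111.56250.

7.68958, 111.56250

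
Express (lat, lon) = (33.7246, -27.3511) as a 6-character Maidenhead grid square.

HM63hr

Offset from 180°W / 90°S: lon 152.6489°, lat 123.7246°.
Field: lon ⌊152.6489/20⌋ = 7 → H; lat ⌊123.7246/10⌋ = 12 → M.
Square: lon ⌊12.6489/2⌋ = 6; lat ⌊3.7246/1⌋ = 3.
Subsquare: lon ⌊0.6489/0.0833333⌋ = 7 → h; lat ⌊0.7246/0.0416667⌋ = 17 → r.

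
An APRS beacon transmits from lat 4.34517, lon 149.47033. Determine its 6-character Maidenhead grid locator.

QJ44ri

Offset from 180°W / 90°S: lon 329.4703°, lat 94.3452°.
Field: 329.4703/20 → 16 → Q, 94.3452/10 → 9 → J; chars QJ.
Square: 9.4703/2 → 4, 4.3452/1 → 4; chars 44.
Subsquare: 1.4703/0.0833333 → 17 → r, 0.3452/0.0416667 → 8 → i; chars ri.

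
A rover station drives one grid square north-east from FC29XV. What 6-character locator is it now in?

Longitude subsquare x = 23; +1 → 24, wraps to 0 = a, carry into square.
Longitude square 2; +1 → 3.
Latitude subsquare v = 21; +1 → 22 = w.

FC39aw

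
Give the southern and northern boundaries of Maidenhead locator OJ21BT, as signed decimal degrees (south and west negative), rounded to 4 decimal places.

Field O=14, J=9: +14·20° lon, +9·10° lat → SW at lon 100°, lat 0°.
Square 2, 1: +2·2° lon, +1·1° lat → SW at lon 104°, lat 1°.
Subsquare b=1, t=19: +1·0.0833333° lon, +19·0.0416667° lat → SW at lon 104.083°, lat 1.79167°.
Cell spans 0.0833333° lon × 0.0416667° lat.
south 1.7917, north 1.8333.

1.7917, 1.8333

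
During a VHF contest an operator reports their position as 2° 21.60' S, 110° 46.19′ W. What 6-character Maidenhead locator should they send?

Offset from 180°W / 90°S: lon 69.2302°, lat 87.6400°.
Field: lon ⌊69.2302/20⌋ = 3 → D; lat ⌊87.6400/10⌋ = 8 → I.
Square: lon ⌊9.2302/2⌋ = 4; lat ⌊7.6400/1⌋ = 7.
Subsquare: lon ⌊1.2302/0.0833333⌋ = 14 → o; lat ⌊0.6400/0.0416667⌋ = 15 → p.

DI47op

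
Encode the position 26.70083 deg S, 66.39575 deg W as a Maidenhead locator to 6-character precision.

FG63th

Shift to the Maidenhead origin (180°W, 90°S): lon 113.6042, lat 63.2992.
Field (20°×10°, letters A–R): 113.6042/20 → 5 → F, 63.2992/10 → 6 → G; chars FG.
Square (2°×1°, digits 0–9): 13.6042/2 → 6, 3.2992/1 → 3; chars 63.
Subsquare (5′×2.5′, letters a–x): 1.6042/0.0833333 → 19 → t, 0.2992/0.0416667 → 7 → h; chars th.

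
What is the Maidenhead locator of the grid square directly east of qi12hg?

QI12ig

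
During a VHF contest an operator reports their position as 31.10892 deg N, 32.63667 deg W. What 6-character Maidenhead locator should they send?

HM31qc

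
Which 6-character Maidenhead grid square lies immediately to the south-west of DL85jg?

DL85if

Longitude subsquare j = 9; −1 → 8 = i.
Latitude subsquare g = 6; −1 → 5 = f.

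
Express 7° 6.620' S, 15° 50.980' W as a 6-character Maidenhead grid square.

II22bv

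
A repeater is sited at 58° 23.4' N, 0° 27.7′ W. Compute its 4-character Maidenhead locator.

IO98

Add 180° to longitude and 90° to latitude: 179.54, 148.39.
Field (20°×10°, letters A–R): lon ⌊179.54/20⌋ = 8 → I; lat ⌊148.39/10⌋ = 14 → O.
Square (2°×1°, digits 0–9): lon ⌊19.54/2⌋ = 9; lat ⌊8.39/1⌋ = 8.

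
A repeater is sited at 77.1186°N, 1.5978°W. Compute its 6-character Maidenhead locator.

Add 180° to longitude and 90° to latitude: 178.4022, 167.1186.
Field: 178.4022/20 → 8 → I, 167.1186/10 → 16 → Q; chars IQ.
Square: 18.4022/2 → 9, 7.1186/1 → 7; chars 97.
Subsquare: 0.4022/0.0833333 → 4 → e, 0.1186/0.0416667 → 2 → c; chars ec.

IQ97ec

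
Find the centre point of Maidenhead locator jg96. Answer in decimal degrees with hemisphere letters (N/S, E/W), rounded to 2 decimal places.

23.50° S, 19.00° E

Field J=9, G=6: +9·20° lon, +6·10° lat → SW at lon 0°, lat -30°.
Square 9, 6: +9·2° lon, +6·1° lat → SW at lon 18°, lat -24°.
Cell spans 2° lon × 1° lat. Centre is SW corner plus half of each.
latitude 23.50° S, longitude 19.00° E.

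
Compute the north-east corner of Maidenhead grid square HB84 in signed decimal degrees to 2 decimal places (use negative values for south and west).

-75.00, -22.00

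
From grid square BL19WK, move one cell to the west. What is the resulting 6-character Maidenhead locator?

BL19vk

Longitude subsquare w = 22; −1 → 21 = v.
The latitude characters are unchanged.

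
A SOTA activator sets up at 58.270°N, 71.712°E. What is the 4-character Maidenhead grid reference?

Add 180° to longitude and 90° to latitude: 251.71, 148.27.
Field: 251.71/20 → 12 → M, 148.27/10 → 14 → O; chars MO.
Square: 11.71/2 → 5, 8.27/1 → 8; chars 58.

MO58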